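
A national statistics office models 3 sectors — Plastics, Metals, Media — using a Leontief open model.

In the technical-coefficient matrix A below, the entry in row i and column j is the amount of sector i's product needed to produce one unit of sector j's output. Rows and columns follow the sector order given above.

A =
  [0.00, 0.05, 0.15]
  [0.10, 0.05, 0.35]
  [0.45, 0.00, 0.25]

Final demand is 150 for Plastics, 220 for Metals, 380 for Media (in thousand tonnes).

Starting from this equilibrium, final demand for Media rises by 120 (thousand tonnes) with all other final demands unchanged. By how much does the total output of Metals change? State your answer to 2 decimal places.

I − A =
  [   1.00    -0.05    -0.15]
  [  -0.10     0.95    -0.35]
  [  -0.45     0.00     0.75]
Cofactors of I−A, C_ij = (−1)^(i+j)·(minor ij) (rows/columns in the sector order above):
  C_11 = (0.95)(0.75) − (-0.35)(0.00) = 0.7125
  C_12 = −[(-0.10)(0.75) − (-0.35)(-0.45)] = 0.2325
  C_13 = (-0.10)(0.00) − (0.95)(-0.45) = 0.4275
  C_21 = −[(-0.05)(0.75) − (-0.15)(0.00)] = 0.0375
  C_22 = (1.00)(0.75) − (-0.15)(-0.45) = 0.6825
  C_23 = −[(1.00)(0.00) − (-0.05)(-0.45)] = 0.0225
  C_31 = (-0.05)(-0.35) − (-0.15)(0.95) = 0.1600
  C_32 = −[(1.00)(-0.35) − (-0.15)(-0.10)] = 0.3650
  C_33 = (1.00)(0.95) − (-0.05)(-0.10) = 0.9450
det(I−A) = Σ_j (I−A)_1j·C_1j = (1.00)(0.7125) + (-0.05)(0.2325) + (-0.15)(0.4275) = 0.63675
adj(I−A) = Cᵀ =
  [ 0.7125   0.0375   0.1600]
  [ 0.2325   0.6825   0.3650]
  [ 0.4275   0.0225   0.9450]
(I − A)⁻¹ = adj(I−A) / det(I−A) ≈
  [   1.1190     0.0589     0.2513]
  [   0.3651     1.0718     0.5732]
  [   0.6714     0.0353     1.4841]
Δx = (I − A)⁻¹ Δd with Δd having +120 in the Media component and 0 elsewhere.
So Δx_2 = L_23 · (+120), where L_23 = adj(I−A)_23 / det(I−A) = 0.3650 / 0.63675.
Δx_2 = 0.3650 × (+120) / 0.63675 = 43.80 / 0.63675 ≈ 68.79.

Δx_2 = 68.79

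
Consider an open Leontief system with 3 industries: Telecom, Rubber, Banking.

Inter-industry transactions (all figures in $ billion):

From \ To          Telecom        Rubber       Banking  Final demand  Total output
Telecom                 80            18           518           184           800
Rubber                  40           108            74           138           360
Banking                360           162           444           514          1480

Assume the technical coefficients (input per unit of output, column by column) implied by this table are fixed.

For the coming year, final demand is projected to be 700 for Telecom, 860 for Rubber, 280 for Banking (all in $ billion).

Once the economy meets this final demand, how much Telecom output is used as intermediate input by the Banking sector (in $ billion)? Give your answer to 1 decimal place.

z_TB = 910.3

Technical coefficients a_ij = z_ij / X_j:
  a_TT = 80/800 = 0.10, a_RT = 40/800 = 0.05, a_BT = 360/800 = 0.45
  a_TR = 18/360 = 0.05, a_RR = 108/360 = 0.30, a_BR = 162/360 = 0.45
  a_TB = 518/1480 = 0.35, a_RB = 74/1480 = 0.05, a_BB = 444/1480 = 0.30
I − A =
  [   0.90    -0.05    -0.35]
  [  -0.05     0.70    -0.05]
  [  -0.45    -0.45     0.70]
Cofactors of I−A, C_ij = (−1)^(i+j)·(minor ij) (rows/columns in the sector order above):
  C_11 = (0.70)(0.70) − (-0.05)(-0.45) = 0.4675
  C_12 = −[(-0.05)(0.70) − (-0.05)(-0.45)] = 0.0575
  C_13 = (-0.05)(-0.45) − (0.70)(-0.45) = 0.3375
  C_21 = −[(-0.05)(0.70) − (-0.35)(-0.45)] = 0.1925
  C_22 = (0.90)(0.70) − (-0.35)(-0.45) = 0.4725
  C_23 = −[(0.90)(-0.45) − (-0.05)(-0.45)] = 0.4275
  C_31 = (-0.05)(-0.05) − (-0.35)(0.70) = 0.2475
  C_32 = −[(0.90)(-0.05) − (-0.35)(-0.05)] = 0.0625
  C_33 = (0.90)(0.70) − (-0.05)(-0.05) = 0.6275
det(I−A) = Σ_j (I−A)_1j·C_1j = (0.90)(0.4675) + (-0.05)(0.0575) + (-0.35)(0.3375) = 0.29975
adj(I−A) = Cᵀ =
  [ 0.4675   0.1925   0.2475]
  [ 0.0575   0.4725   0.0625]
  [ 0.3375   0.4275   0.6275]
(I − A)⁻¹ = adj(I−A) / det(I−A) ≈
  [   1.5596     0.6422     0.8257]
  [   0.1918     1.5763     0.2085]
  [   1.1259     1.4262     2.0934]
First solve x = (I − A)⁻¹ d = adj(I−A)·d / det(I−A); in particular x_B = (0.3375·700 + 0.4275·860 + 0.6275·280) / 0.29975 = 779.60 / 0.29975 ≈ 2600.834.
Intermediate flow from T to B: z_TB = a_TB · x_B = 0.35 × 779.60 / 0.29975 = 272.86 / 0.29975 ≈ 910.3.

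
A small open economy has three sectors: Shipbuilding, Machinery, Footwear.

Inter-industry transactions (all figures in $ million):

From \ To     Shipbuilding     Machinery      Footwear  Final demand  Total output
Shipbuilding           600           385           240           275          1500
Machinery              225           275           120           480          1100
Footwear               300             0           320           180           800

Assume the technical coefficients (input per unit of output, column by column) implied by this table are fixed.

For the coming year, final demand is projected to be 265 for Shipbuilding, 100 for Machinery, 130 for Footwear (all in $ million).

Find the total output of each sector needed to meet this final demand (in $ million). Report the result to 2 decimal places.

Technical coefficients a_ij = z_ij / X_j:
  a_SS = 600/1500 = 0.40, a_MS = 225/1500 = 0.15, a_FS = 300/1500 = 0.20
  a_SM = 385/1100 = 0.35, a_MM = 275/1100 = 0.25, a_FM = 0/1100 = 0.00
  a_SF = 240/800 = 0.30, a_MF = 120/800 = 0.15, a_FF = 320/800 = 0.40
I − A =
  [   0.60    -0.35    -0.30]
  [  -0.15     0.75    -0.15]
  [  -0.20     0.00     0.60]
Cofactors of I−A, C_ij = (−1)^(i+j)·(minor ij) (rows/columns in the sector order above):
  C_11 = (0.75)(0.60) − (-0.15)(0.00) = 0.4500
  C_12 = −[(-0.15)(0.60) − (-0.15)(-0.20)] = 0.1200
  C_13 = (-0.15)(0.00) − (0.75)(-0.20) = 0.1500
  C_21 = −[(-0.35)(0.60) − (-0.30)(0.00)] = 0.2100
  C_22 = (0.60)(0.60) − (-0.30)(-0.20) = 0.3000
  C_23 = −[(0.60)(0.00) − (-0.35)(-0.20)] = 0.0700
  C_31 = (-0.35)(-0.15) − (-0.30)(0.75) = 0.2775
  C_32 = −[(0.60)(-0.15) − (-0.30)(-0.15)] = 0.1350
  C_33 = (0.60)(0.75) − (-0.35)(-0.15) = 0.3975
det(I−A) = Σ_j (I−A)_1j·C_1j = (0.60)(0.4500) + (-0.35)(0.1200) + (-0.30)(0.1500) = 0.1830
adj(I−A) = Cᵀ =
  [ 0.4500   0.2100   0.2775]
  [ 0.1200   0.3000   0.1350]
  [ 0.1500   0.0700   0.3975]
(I − A)⁻¹ = adj(I−A) / det(I−A) ≈
  [   2.4590     1.1475     1.5164]
  [   0.6557     1.6393     0.7377]
  [   0.8197     0.3825     2.1721]
x = (I − A)⁻¹ d = adj(I−A)·d / det(I−A), with det(I−A) = 0.1830:
  x_S = (0.4500·265 + 0.2100·100 + 0.2775·130) / 0.1830 = 176.325 / 0.1830 ≈ 963.52
  x_M = (0.1200·265 + 0.3000·100 + 0.1350·130) / 0.1830 = 79.35 / 0.1830 ≈ 433.61
  x_F = (0.1500·265 + 0.0700·100 + 0.3975·130) / 0.1830 = 98.425 / 0.1830 ≈ 537.84

x_S = 963.52, x_M = 433.61, x_F = 537.84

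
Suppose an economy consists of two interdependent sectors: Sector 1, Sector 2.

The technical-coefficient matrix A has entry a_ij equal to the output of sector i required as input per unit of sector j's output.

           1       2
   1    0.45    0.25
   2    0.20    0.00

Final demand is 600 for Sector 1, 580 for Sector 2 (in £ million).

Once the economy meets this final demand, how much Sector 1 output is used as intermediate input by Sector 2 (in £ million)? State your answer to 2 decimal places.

I − A =
  [   0.55    -0.25]
  [  -0.20     1.00]
det(I−A) = (0.55)(1.00) − (-0.25)(-0.20) = 0.5000
adj(I−A) = [[1.00, 0.25], [0.20, 0.55]]
(I − A)⁻¹ = adj(I−A) / det(I−A) ≈
  [   2.0000     0.5000]
  [   0.4000     1.1000]
First solve x = (I − A)⁻¹ d = adj(I−A)·d / det(I−A); in particular x_2 = (0.20·600 + 0.55·580) / 0.5000 = 439.00 / 0.5000 = 878.0000.
Intermediate flow from 1 to 2: z_12 = a_12 · x_2 = 0.25 × 439.00 / 0.5000 = 109.75 / 0.5000 = 219.50.

z_12 = 219.50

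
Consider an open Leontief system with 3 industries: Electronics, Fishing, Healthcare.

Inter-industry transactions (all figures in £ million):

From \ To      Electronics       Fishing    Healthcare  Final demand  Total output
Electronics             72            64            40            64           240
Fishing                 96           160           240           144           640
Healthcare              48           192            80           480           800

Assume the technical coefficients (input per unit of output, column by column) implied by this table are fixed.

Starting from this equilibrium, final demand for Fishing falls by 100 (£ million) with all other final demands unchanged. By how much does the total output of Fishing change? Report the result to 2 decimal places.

Technical coefficients a_ij = z_ij / X_j:
  a_11 = 72/240 = 0.30, a_21 = 96/240 = 0.40, a_31 = 48/240 = 0.20
  a_12 = 64/640 = 0.10, a_22 = 160/640 = 0.25, a_32 = 192/640 = 0.30
  a_13 = 40/800 = 0.05, a_23 = 240/800 = 0.30, a_33 = 80/800 = 0.10
I − A =
  [   0.70    -0.10    -0.05]
  [  -0.40     0.75    -0.30]
  [  -0.20    -0.30     0.90]
Cofactors of I−A, C_ij = (−1)^(i+j)·(minor ij) (rows/columns in the sector order above):
  C_11 = (0.75)(0.90) − (-0.30)(-0.30) = 0.5850
  C_12 = −[(-0.40)(0.90) − (-0.30)(-0.20)] = 0.4200
  C_13 = (-0.40)(-0.30) − (0.75)(-0.20) = 0.2700
  C_21 = −[(-0.10)(0.90) − (-0.05)(-0.30)] = 0.1050
  C_22 = (0.70)(0.90) − (-0.05)(-0.20) = 0.6200
  C_23 = −[(0.70)(-0.30) − (-0.10)(-0.20)] = 0.2300
  C_31 = (-0.10)(-0.30) − (-0.05)(0.75) = 0.0675
  C_32 = −[(0.70)(-0.30) − (-0.05)(-0.40)] = 0.2300
  C_33 = (0.70)(0.75) − (-0.10)(-0.40) = 0.4850
det(I−A) = Σ_j (I−A)_1j·C_1j = (0.70)(0.5850) + (-0.10)(0.4200) + (-0.05)(0.2700) = 0.3540
adj(I−A) = Cᵀ =
  [ 0.5850   0.1050   0.0675]
  [ 0.4200   0.6200   0.2300]
  [ 0.2700   0.2300   0.4850]
(I − A)⁻¹ = adj(I−A) / det(I−A) ≈
  [   1.6525     0.2966     0.1907]
  [   1.1864     1.7514     0.6497]
  [   0.7627     0.6497     1.3701]
Δx = (I − A)⁻¹ Δd with Δd having -100 in the Fishing component and 0 elsewhere.
So Δx_2 = L_22 · (-100), where L_22 = adj(I−A)_22 / det(I−A) = 0.6200 / 0.3540.
Δx_2 = 0.6200 × (-100) / 0.3540 = -62.00 / 0.3540 ≈ -175.14.

Δx_2 = -175.14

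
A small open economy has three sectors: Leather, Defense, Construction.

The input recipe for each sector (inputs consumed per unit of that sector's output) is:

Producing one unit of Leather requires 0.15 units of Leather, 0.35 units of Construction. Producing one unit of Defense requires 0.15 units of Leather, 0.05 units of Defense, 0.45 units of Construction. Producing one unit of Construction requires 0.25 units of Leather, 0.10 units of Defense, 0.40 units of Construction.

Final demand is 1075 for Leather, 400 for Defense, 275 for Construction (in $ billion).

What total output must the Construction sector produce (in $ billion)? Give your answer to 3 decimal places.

I − A =
  [   0.85    -0.15    -0.25]
  [   0.00     0.95    -0.10]
  [  -0.35    -0.45     0.60]
Cofactors of I−A, C_ij = (−1)^(i+j)·(minor ij) (rows/columns in the sector order above):
  C_11 = (0.95)(0.60) − (-0.10)(-0.45) = 0.5250
  C_12 = −[(0.00)(0.60) − (-0.10)(-0.35)] = 0.0350
  C_13 = (0.00)(-0.45) − (0.95)(-0.35) = 0.3325
  C_21 = −[(-0.15)(0.60) − (-0.25)(-0.45)] = 0.2025
  C_22 = (0.85)(0.60) − (-0.25)(-0.35) = 0.4225
  C_23 = −[(0.85)(-0.45) − (-0.15)(-0.35)] = 0.4350
  C_31 = (-0.15)(-0.10) − (-0.25)(0.95) = 0.2525
  C_32 = −[(0.85)(-0.10) − (-0.25)(0.00)] = 0.0850
  C_33 = (0.85)(0.95) − (-0.15)(0.00) = 0.8075
det(I−A) = Σ_j (I−A)_1j·C_1j = (0.85)(0.5250) + (-0.15)(0.0350) + (-0.25)(0.3325) = 0.357875
adj(I−A) = Cᵀ =
  [ 0.5250   0.2025   0.2525]
  [ 0.0350   0.4225   0.0850]
  [ 0.3325   0.4350   0.8075]
(I − A)⁻¹ = adj(I−A) / det(I−A) ≈
  [   1.4670     0.5658     0.7056]
  [   0.0978     1.1806     0.2375]
  [   0.9291     1.2155     2.2564]
x = (I − A)⁻¹ d = adj(I−A)·d / det(I−A), with det(I−A) = 0.357875:
  x_1 = (0.5250·1075 + 0.2025·400 + 0.2525·275) / 0.357875 = 714.8125 / 0.357875 ≈ 1997.380
  x_2 = (0.0350·1075 + 0.4225·400 + 0.0850·275) / 0.357875 = 230.00 / 0.357875 ≈ 642.683
  x_3 = (0.3325·1075 + 0.4350·400 + 0.8075·275) / 0.357875 = 753.50 / 0.357875 ≈ 2105.484

x_3 = 2105.484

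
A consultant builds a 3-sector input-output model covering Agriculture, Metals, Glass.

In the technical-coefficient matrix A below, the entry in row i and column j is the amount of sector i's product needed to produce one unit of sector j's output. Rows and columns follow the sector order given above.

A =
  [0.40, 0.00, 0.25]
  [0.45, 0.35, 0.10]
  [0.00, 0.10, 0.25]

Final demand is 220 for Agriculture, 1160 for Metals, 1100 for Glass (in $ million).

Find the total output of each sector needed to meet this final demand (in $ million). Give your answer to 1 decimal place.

x_1 = 1136.4, x_2 = 2855.6, x_3 = 1847.4

I − A =
  [   0.60     0.00    -0.25]
  [  -0.45     0.65    -0.10]
  [   0.00    -0.10     0.75]
Cofactors of I−A, C_ij = (−1)^(i+j)·(minor ij) (rows/columns in the sector order above):
  C_11 = (0.65)(0.75) − (-0.10)(-0.10) = 0.4775
  C_12 = −[(-0.45)(0.75) − (-0.10)(0.00)] = 0.3375
  C_13 = (-0.45)(-0.10) − (0.65)(0.00) = 0.0450
  C_21 = −[(0.00)(0.75) − (-0.25)(-0.10)] = 0.0250
  C_22 = (0.60)(0.75) − (-0.25)(0.00) = 0.4500
  C_23 = −[(0.60)(-0.10) − (0.00)(0.00)] = 0.0600
  C_31 = (0.00)(-0.10) − (-0.25)(0.65) = 0.1625
  C_32 = −[(0.60)(-0.10) − (-0.25)(-0.45)] = 0.1725
  C_33 = (0.60)(0.65) − (0.00)(-0.45) = 0.3900
det(I−A) = Σ_j (I−A)_1j·C_1j = (0.60)(0.4775) + (0.00)(0.3375) + (-0.25)(0.0450) = 0.27525
adj(I−A) = Cᵀ =
  [ 0.4775   0.0250   0.1625]
  [ 0.3375   0.4500   0.1725]
  [ 0.0450   0.0600   0.3900]
(I − A)⁻¹ = adj(I−A) / det(I−A) ≈
  [   1.7348     0.0908     0.5904]
  [   1.2262     1.6349     0.6267]
  [   0.1635     0.2180     1.4169]
x = (I − A)⁻¹ d = adj(I−A)·d / det(I−A), with det(I−A) = 0.27525:
  x_1 = (0.4775·220 + 0.0250·1160 + 0.1625·1100) / 0.27525 = 312.80 / 0.27525 ≈ 1136.4
  x_2 = (0.3375·220 + 0.4500·1160 + 0.1725·1100) / 0.27525 = 786.00 / 0.27525 ≈ 2855.6
  x_3 = (0.0450·220 + 0.0600·1160 + 0.3900·1100) / 0.27525 = 508.50 / 0.27525 ≈ 1847.4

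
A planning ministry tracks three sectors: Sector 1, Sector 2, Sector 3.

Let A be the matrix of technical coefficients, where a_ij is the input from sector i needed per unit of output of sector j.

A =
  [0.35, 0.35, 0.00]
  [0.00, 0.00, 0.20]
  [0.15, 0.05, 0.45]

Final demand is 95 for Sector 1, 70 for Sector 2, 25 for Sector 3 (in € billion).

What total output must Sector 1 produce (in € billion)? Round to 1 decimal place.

I − A =
  [   0.65    -0.35     0.00]
  [   0.00     1.00    -0.20]
  [  -0.15    -0.05     0.55]
Cofactors of I−A, C_ij = (−1)^(i+j)·(minor ij) (rows/columns in the sector order above):
  C_11 = (1.00)(0.55) − (-0.20)(-0.05) = 0.5400
  C_12 = −[(0.00)(0.55) − (-0.20)(-0.15)] = 0.0300
  C_13 = (0.00)(-0.05) − (1.00)(-0.15) = 0.1500
  C_21 = −[(-0.35)(0.55) − (0.00)(-0.05)] = 0.1925
  C_22 = (0.65)(0.55) − (0.00)(-0.15) = 0.3575
  C_23 = −[(0.65)(-0.05) − (-0.35)(-0.15)] = 0.0850
  C_31 = (-0.35)(-0.20) − (0.00)(1.00) = 0.0700
  C_32 = −[(0.65)(-0.20) − (0.00)(0.00)] = 0.1300
  C_33 = (0.65)(1.00) − (-0.35)(0.00) = 0.6500
det(I−A) = Σ_j (I−A)_1j·C_1j = (0.65)(0.5400) + (-0.35)(0.0300) + (0.00)(0.1500) = 0.3405
adj(I−A) = Cᵀ =
  [ 0.5400   0.1925   0.0700]
  [ 0.0300   0.3575   0.1300]
  [ 0.1500   0.0850   0.6500]
(I − A)⁻¹ = adj(I−A) / det(I−A) ≈
  [   1.5859     0.5653     0.2056]
  [   0.0881     1.0499     0.3818]
  [   0.4405     0.2496     1.9090]
x = (I − A)⁻¹ d = adj(I−A)·d / det(I−A), with det(I−A) = 0.3405:
  x_1 = (0.5400·95 + 0.1925·70 + 0.0700·25) / 0.3405 = 66.525 / 0.3405 ≈ 195.4
  x_2 = (0.0300·95 + 0.3575·70 + 0.1300·25) / 0.3405 = 31.125 / 0.3405 ≈ 91.4
  x_3 = (0.1500·95 + 0.0850·70 + 0.6500·25) / 0.3405 = 36.45 / 0.3405 ≈ 107.0

x_1 = 195.4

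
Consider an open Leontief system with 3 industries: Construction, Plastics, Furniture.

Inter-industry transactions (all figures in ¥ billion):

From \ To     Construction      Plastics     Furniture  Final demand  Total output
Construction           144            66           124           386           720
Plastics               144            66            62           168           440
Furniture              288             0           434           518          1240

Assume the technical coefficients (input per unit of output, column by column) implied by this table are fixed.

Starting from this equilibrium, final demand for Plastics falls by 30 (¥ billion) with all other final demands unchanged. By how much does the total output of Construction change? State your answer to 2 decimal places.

Δx_C = -7.59

Technical coefficients a_ij = z_ij / X_j:
  a_CC = 144/720 = 0.20, a_PC = 144/720 = 0.20, a_FC = 288/720 = 0.40
  a_CP = 66/440 = 0.15, a_PP = 66/440 = 0.15, a_FP = 0/440 = 0.00
  a_CF = 124/1240 = 0.10, a_PF = 62/1240 = 0.05, a_FF = 434/1240 = 0.35
I − A =
  [   0.80    -0.15    -0.10]
  [  -0.20     0.85    -0.05]
  [  -0.40     0.00     0.65]
Cofactors of I−A, C_ij = (−1)^(i+j)·(minor ij) (rows/columns in the sector order above):
  C_11 = (0.85)(0.65) − (-0.05)(0.00) = 0.5525
  C_12 = −[(-0.20)(0.65) − (-0.05)(-0.40)] = 0.1500
  C_13 = (-0.20)(0.00) − (0.85)(-0.40) = 0.3400
  C_21 = −[(-0.15)(0.65) − (-0.10)(0.00)] = 0.0975
  C_22 = (0.80)(0.65) − (-0.10)(-0.40) = 0.4800
  C_23 = −[(0.80)(0.00) − (-0.15)(-0.40)] = 0.0600
  C_31 = (-0.15)(-0.05) − (-0.10)(0.85) = 0.0925
  C_32 = −[(0.80)(-0.05) − (-0.10)(-0.20)] = 0.0600
  C_33 = (0.80)(0.85) − (-0.15)(-0.20) = 0.6500
det(I−A) = Σ_j (I−A)_1j·C_1j = (0.80)(0.5525) + (-0.15)(0.1500) + (-0.10)(0.3400) = 0.3855
adj(I−A) = Cᵀ =
  [ 0.5525   0.0975   0.0925]
  [ 0.1500   0.4800   0.0600]
  [ 0.3400   0.0600   0.6500]
(I − A)⁻¹ = adj(I−A) / det(I−A) ≈
  [   1.4332     0.2529     0.2399]
  [   0.3891     1.2451     0.1556]
  [   0.8820     0.1556     1.6861]
Δx = (I − A)⁻¹ Δd with Δd having -30 in the Plastics component and 0 elsewhere.
So Δx_C = L_CP · (-30), where L_CP = adj(I−A)_CP / det(I−A) = 0.0975 / 0.3855.
Δx_C = 0.0975 × (-30) / 0.3855 = -2.925 / 0.3855 ≈ -7.59.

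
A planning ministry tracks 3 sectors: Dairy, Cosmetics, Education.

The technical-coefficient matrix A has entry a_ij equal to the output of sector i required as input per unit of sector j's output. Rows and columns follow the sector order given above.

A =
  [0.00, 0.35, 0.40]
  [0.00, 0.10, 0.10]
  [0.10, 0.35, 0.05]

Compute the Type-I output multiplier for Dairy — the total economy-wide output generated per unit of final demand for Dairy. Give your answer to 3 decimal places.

I − A =
  [   1.00    -0.35    -0.40]
  [   0.00     0.90    -0.10]
  [  -0.10    -0.35     0.95]
Cofactors of I−A, C_ij = (−1)^(i+j)·(minor ij) (rows/columns in the sector order above):
  C_11 = (0.90)(0.95) − (-0.10)(-0.35) = 0.8200
  C_12 = −[(0.00)(0.95) − (-0.10)(-0.10)] = 0.0100
  C_13 = (0.00)(-0.35) − (0.90)(-0.10) = 0.0900
  C_21 = −[(-0.35)(0.95) − (-0.40)(-0.35)] = 0.4725
  C_22 = (1.00)(0.95) − (-0.40)(-0.10) = 0.9100
  C_23 = −[(1.00)(-0.35) − (-0.35)(-0.10)] = 0.3850
  C_31 = (-0.35)(-0.10) − (-0.40)(0.90) = 0.3950
  C_32 = −[(1.00)(-0.10) − (-0.40)(0.00)] = 0.1000
  C_33 = (1.00)(0.90) − (-0.35)(0.00) = 0.9000
det(I−A) = Σ_j (I−A)_1j·C_1j = (1.00)(0.8200) + (-0.35)(0.0100) + (-0.40)(0.0900) = 0.7805
adj(I−A) = Cᵀ =
  [ 0.8200   0.4725   0.3950]
  [ 0.0100   0.9100   0.1000]
  [ 0.0900   0.3850   0.9000]
(I − A)⁻¹ = adj(I−A) / det(I−A) ≈
  [   1.0506     0.6054     0.5061]
  [   0.0128     1.1659     0.1281]
  [   0.1153     0.4933     1.1531]
The output multiplier for sector j is the column-j sum of the Leontief inverse (I − A)⁻¹ = adj(I−A) / det(I−A).
Column D of adj(I−A): (0.8200, 0.0100, 0.0900); det(I−A) = 0.7805.
m_D = (0.8200 + 0.0100 + 0.0900) / 0.7805 = 0.92 / 0.7805 ≈ 1.179.

m_D = 1.179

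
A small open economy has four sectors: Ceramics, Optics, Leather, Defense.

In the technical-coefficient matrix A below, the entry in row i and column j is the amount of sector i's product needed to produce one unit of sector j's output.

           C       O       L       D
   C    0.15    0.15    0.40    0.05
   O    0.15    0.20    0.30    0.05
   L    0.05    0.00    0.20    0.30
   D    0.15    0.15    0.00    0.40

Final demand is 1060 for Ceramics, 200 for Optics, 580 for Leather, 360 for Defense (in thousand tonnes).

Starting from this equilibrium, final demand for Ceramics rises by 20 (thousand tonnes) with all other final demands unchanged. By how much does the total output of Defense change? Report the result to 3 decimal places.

Δx_D = 8.861

I − A =
  [   0.85    -0.15    -0.40    -0.05]
  [  -0.15     0.80    -0.30    -0.05]
  [  -0.05     0.00     0.80    -0.30]
  [  -0.15    -0.15     0.00     0.60]
Compute the cofactors C_ij = (−1)^(i+j)·(3×3 minor ij) of I−A; the adjugate is their transpose:
adj(I−A) = Cᵀ =
  [ 0.364500   0.096000   0.218250   0.147500]
  [ 0.100500   0.372000   0.189750   0.134250]
  [ 0.066375   0.049875   0.379875   0.199625]
  [ 0.116250   0.117000   0.102000   0.507750]
det(I−A) = Σ_j (I−A)_1j·C_1j = (0.85)(0.364500) + (-0.15)(0.100500) + (-0.40)(0.066375) + (-0.05)(0.116250) = 0.2623875
(I − A)⁻¹ = adj(I−A) / det(I−A) ≈
  [   1.3892     0.3659     0.8318     0.5621]
  [   0.3830     1.4178     0.7232     0.5116]
  [   0.2530     0.1901     1.4478     0.7608]
  [   0.4430     0.4459     0.3887     1.9351]
Δx = (I − A)⁻¹ Δd with Δd having +20 in the Ceramics component and 0 elsewhere.
So Δx_D = L_DC · (+20), where L_DC = adj(I−A)_DC / det(I−A) = 0.116250 / 0.2623875.
Δx_D = 0.116250 × (+20) / 0.2623875 = 2.325 / 0.2623875 ≈ 8.861.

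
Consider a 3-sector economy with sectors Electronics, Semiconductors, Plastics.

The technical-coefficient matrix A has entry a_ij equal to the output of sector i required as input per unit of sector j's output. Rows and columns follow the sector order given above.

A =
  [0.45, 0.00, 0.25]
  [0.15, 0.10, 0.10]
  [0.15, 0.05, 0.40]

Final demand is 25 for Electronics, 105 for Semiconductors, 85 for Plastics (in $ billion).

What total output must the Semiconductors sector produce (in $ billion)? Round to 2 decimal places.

I − A =
  [   0.55     0.00    -0.25]
  [  -0.15     0.90    -0.10]
  [  -0.15    -0.05     0.60]
Cofactors of I−A, C_ij = (−1)^(i+j)·(minor ij) (rows/columns in the sector order above):
  C_11 = (0.90)(0.60) − (-0.10)(-0.05) = 0.5350
  C_12 = −[(-0.15)(0.60) − (-0.10)(-0.15)] = 0.1050
  C_13 = (-0.15)(-0.05) − (0.90)(-0.15) = 0.1425
  C_21 = −[(0.00)(0.60) − (-0.25)(-0.05)] = 0.0125
  C_22 = (0.55)(0.60) − (-0.25)(-0.15) = 0.2925
  C_23 = −[(0.55)(-0.05) − (0.00)(-0.15)] = 0.0275
  C_31 = (0.00)(-0.10) − (-0.25)(0.90) = 0.2250
  C_32 = −[(0.55)(-0.10) − (-0.25)(-0.15)] = 0.0925
  C_33 = (0.55)(0.90) − (0.00)(-0.15) = 0.4950
det(I−A) = Σ_j (I−A)_1j·C_1j = (0.55)(0.5350) + (0.00)(0.1050) + (-0.25)(0.1425) = 0.258625
adj(I−A) = Cᵀ =
  [ 0.5350   0.0125   0.2250]
  [ 0.1050   0.2925   0.0925]
  [ 0.1425   0.0275   0.4950]
(I − A)⁻¹ = adj(I−A) / det(I−A) ≈
  [   2.0686     0.0483     0.8700]
  [   0.4060     1.1310     0.3577]
  [   0.5510     0.1063     1.9140]
x = (I − A)⁻¹ d = adj(I−A)·d / det(I−A), with det(I−A) = 0.258625:
  x_E = (0.5350·25 + 0.0125·105 + 0.2250·85) / 0.258625 = 33.8125 / 0.258625 ≈ 130.74
  x_S = (0.1050·25 + 0.2925·105 + 0.0925·85) / 0.258625 = 41.20 / 0.258625 ≈ 159.30
  x_P = (0.1425·25 + 0.0275·105 + 0.4950·85) / 0.258625 = 48.525 / 0.258625 ≈ 187.63

x_S = 159.30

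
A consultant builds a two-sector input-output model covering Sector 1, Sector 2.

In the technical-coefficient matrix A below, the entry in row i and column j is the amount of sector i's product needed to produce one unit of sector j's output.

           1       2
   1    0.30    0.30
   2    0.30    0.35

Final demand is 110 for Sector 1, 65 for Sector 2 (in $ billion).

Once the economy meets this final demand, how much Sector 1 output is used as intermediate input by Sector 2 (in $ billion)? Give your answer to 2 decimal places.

z_12 = 64.52

I − A =
  [   0.70    -0.30]
  [  -0.30     0.65]
det(I−A) = (0.70)(0.65) − (-0.30)(-0.30) = 0.3650
adj(I−A) = [[0.65, 0.30], [0.30, 0.70]]
(I − A)⁻¹ = adj(I−A) / det(I−A) ≈
  [   1.7808     0.8219]
  [   0.8219     1.9178]
First solve x = (I − A)⁻¹ d = adj(I−A)·d / det(I−A); in particular x_2 = (0.30·110 + 0.70·65) / 0.3650 = 78.50 / 0.3650 ≈ 215.0685.
Intermediate flow from 1 to 2: z_12 = a_12 · x_2 = 0.30 × 78.50 / 0.3650 = 23.55 / 0.3650 ≈ 64.52.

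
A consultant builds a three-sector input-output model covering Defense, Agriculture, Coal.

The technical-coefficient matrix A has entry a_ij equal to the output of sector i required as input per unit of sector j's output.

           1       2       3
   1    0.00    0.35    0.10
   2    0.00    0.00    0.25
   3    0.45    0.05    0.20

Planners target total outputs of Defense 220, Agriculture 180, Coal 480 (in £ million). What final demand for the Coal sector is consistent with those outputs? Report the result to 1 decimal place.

d_3 = 276.0

I − A =
  [   1.00    -0.35    -0.10]
  [   0.00     1.00    -0.25]
  [  -0.45    -0.05     0.80]
d = (I − A) x:
  d_1 = (+1.00)·220 + (-0.35)·180 + (-0.10)·480 = 109.0
  d_2 = (+0.00)·220 + (+1.00)·180 + (-0.25)·480 = 60.0
  d_3 = (-0.45)·220 + (-0.05)·180 + (+0.80)·480 = 276.0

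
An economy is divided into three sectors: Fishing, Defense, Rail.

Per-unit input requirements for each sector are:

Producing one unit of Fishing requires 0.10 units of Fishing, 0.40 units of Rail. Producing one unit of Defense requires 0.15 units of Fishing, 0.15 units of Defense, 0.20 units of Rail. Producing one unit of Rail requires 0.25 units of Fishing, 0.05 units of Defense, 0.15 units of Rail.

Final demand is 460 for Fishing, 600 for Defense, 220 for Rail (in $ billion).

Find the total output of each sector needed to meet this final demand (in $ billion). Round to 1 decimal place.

x_1 = 872.4, x_2 = 755.7, x_3 = 847.2

I − A =
  [   0.90    -0.15    -0.25]
  [   0.00     0.85    -0.05]
  [  -0.40    -0.20     0.85]
Cofactors of I−A, C_ij = (−1)^(i+j)·(minor ij) (rows/columns in the sector order above):
  C_11 = (0.85)(0.85) − (-0.05)(-0.20) = 0.7125
  C_12 = −[(0.00)(0.85) − (-0.05)(-0.40)] = 0.0200
  C_13 = (0.00)(-0.20) − (0.85)(-0.40) = 0.3400
  C_21 = −[(-0.15)(0.85) − (-0.25)(-0.20)] = 0.1775
  C_22 = (0.90)(0.85) − (-0.25)(-0.40) = 0.6650
  C_23 = −[(0.90)(-0.20) − (-0.15)(-0.40)] = 0.2400
  C_31 = (-0.15)(-0.05) − (-0.25)(0.85) = 0.2200
  C_32 = −[(0.90)(-0.05) − (-0.25)(0.00)] = 0.0450
  C_33 = (0.90)(0.85) − (-0.15)(0.00) = 0.7650
det(I−A) = Σ_j (I−A)_1j·C_1j = (0.90)(0.7125) + (-0.15)(0.0200) + (-0.25)(0.3400) = 0.55325
adj(I−A) = Cᵀ =
  [ 0.7125   0.1775   0.2200]
  [ 0.0200   0.6650   0.0450]
  [ 0.3400   0.2400   0.7650]
(I − A)⁻¹ = adj(I−A) / det(I−A) ≈
  [   1.2878     0.3208     0.3977]
  [   0.0362     1.2020     0.0813]
  [   0.6146     0.4338     1.3827]
x = (I − A)⁻¹ d = adj(I−A)·d / det(I−A), with det(I−A) = 0.55325:
  x_1 = (0.7125·460 + 0.1775·600 + 0.2200·220) / 0.55325 = 482.65 / 0.55325 ≈ 872.4
  x_2 = (0.0200·460 + 0.6650·600 + 0.0450·220) / 0.55325 = 418.10 / 0.55325 ≈ 755.7
  x_3 = (0.3400·460 + 0.2400·600 + 0.7650·220) / 0.55325 = 468.70 / 0.55325 ≈ 847.2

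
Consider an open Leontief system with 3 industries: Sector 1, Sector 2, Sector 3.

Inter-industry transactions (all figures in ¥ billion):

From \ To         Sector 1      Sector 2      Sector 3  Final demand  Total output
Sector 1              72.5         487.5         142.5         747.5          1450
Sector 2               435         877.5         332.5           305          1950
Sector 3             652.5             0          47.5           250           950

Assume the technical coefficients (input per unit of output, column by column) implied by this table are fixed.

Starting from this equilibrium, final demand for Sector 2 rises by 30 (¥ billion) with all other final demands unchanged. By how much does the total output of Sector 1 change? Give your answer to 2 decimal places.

Technical coefficients a_ij = z_ij / X_j:
  a_11 = 72.5/1450 = 0.05, a_21 = 435/1450 = 0.30, a_31 = 652.5/1450 = 0.45
  a_12 = 487.5/1950 = 0.25, a_22 = 877.5/1950 = 0.45, a_32 = 0/1950 = 0.00
  a_13 = 142.5/950 = 0.15, a_23 = 332.5/950 = 0.35, a_33 = 47.5/950 = 0.05
I − A =
  [   0.95    -0.25    -0.15]
  [  -0.30     0.55    -0.35]
  [  -0.45     0.00     0.95]
Cofactors of I−A, C_ij = (−1)^(i+j)·(minor ij) (rows/columns in the sector order above):
  C_11 = (0.55)(0.95) − (-0.35)(0.00) = 0.5225
  C_12 = −[(-0.30)(0.95) − (-0.35)(-0.45)] = 0.4425
  C_13 = (-0.30)(0.00) − (0.55)(-0.45) = 0.2475
  C_21 = −[(-0.25)(0.95) − (-0.15)(0.00)] = 0.2375
  C_22 = (0.95)(0.95) − (-0.15)(-0.45) = 0.8350
  C_23 = −[(0.95)(0.00) − (-0.25)(-0.45)] = 0.1125
  C_31 = (-0.25)(-0.35) − (-0.15)(0.55) = 0.1700
  C_32 = −[(0.95)(-0.35) − (-0.15)(-0.30)] = 0.3775
  C_33 = (0.95)(0.55) − (-0.25)(-0.30) = 0.4475
det(I−A) = Σ_j (I−A)_1j·C_1j = (0.95)(0.5225) + (-0.25)(0.4425) + (-0.15)(0.2475) = 0.348625
adj(I−A) = Cᵀ =
  [ 0.5225   0.2375   0.1700]
  [ 0.4425   0.8350   0.3775]
  [ 0.2475   0.1125   0.4475]
(I − A)⁻¹ = adj(I−A) / det(I−A) ≈
  [   1.4987     0.6812     0.4876]
  [   1.2693     2.3951     1.0828]
  [   0.7099     0.3227     1.2836]
Δx = (I − A)⁻¹ Δd with Δd having +30 in the Sector 2 component and 0 elsewhere.
So Δx_1 = L_12 · (+30), where L_12 = adj(I−A)_12 / det(I−A) = 0.2375 / 0.348625.
Δx_1 = 0.2375 × (+30) / 0.348625 = 7.125 / 0.348625 ≈ 20.44.

Δx_1 = 20.44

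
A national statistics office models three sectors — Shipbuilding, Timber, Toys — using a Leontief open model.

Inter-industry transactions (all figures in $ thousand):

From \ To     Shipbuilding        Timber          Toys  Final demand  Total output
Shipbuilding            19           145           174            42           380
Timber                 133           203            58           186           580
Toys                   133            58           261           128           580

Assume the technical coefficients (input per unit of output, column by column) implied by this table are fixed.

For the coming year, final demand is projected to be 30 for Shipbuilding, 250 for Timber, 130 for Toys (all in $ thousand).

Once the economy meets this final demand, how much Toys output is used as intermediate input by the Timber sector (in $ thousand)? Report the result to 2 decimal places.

z_32 = 70.54

Technical coefficients a_ij = z_ij / X_j:
  a_11 = 19/380 = 0.05, a_21 = 133/380 = 0.35, a_31 = 133/380 = 0.35
  a_12 = 145/580 = 0.25, a_22 = 203/580 = 0.35, a_32 = 58/580 = 0.10
  a_13 = 174/580 = 0.30, a_23 = 58/580 = 0.10, a_33 = 261/580 = 0.45
I − A =
  [   0.95    -0.25    -0.30]
  [  -0.35     0.65    -0.10]
  [  -0.35    -0.10     0.55]
Cofactors of I−A, C_ij = (−1)^(i+j)·(minor ij) (rows/columns in the sector order above):
  C_11 = (0.65)(0.55) − (-0.10)(-0.10) = 0.3475
  C_12 = −[(-0.35)(0.55) − (-0.10)(-0.35)] = 0.2275
  C_13 = (-0.35)(-0.10) − (0.65)(-0.35) = 0.2625
  C_21 = −[(-0.25)(0.55) − (-0.30)(-0.10)] = 0.1675
  C_22 = (0.95)(0.55) − (-0.30)(-0.35) = 0.4175
  C_23 = −[(0.95)(-0.10) − (-0.25)(-0.35)] = 0.1825
  C_31 = (-0.25)(-0.10) − (-0.30)(0.65) = 0.2200
  C_32 = −[(0.95)(-0.10) − (-0.30)(-0.35)] = 0.2000
  C_33 = (0.95)(0.65) − (-0.25)(-0.35) = 0.5300
det(I−A) = Σ_j (I−A)_1j·C_1j = (0.95)(0.3475) + (-0.25)(0.2275) + (-0.30)(0.2625) = 0.1945
adj(I−A) = Cᵀ =
  [ 0.3475   0.1675   0.2200]
  [ 0.2275   0.4175   0.2000]
  [ 0.2625   0.1825   0.5300]
(I − A)⁻¹ = adj(I−A) / det(I−A) ≈
  [   1.7866     0.8612     1.1311]
  [   1.1697     2.1465     1.0283]
  [   1.3496     0.9383     2.7249]
First solve x = (I − A)⁻¹ d = adj(I−A)·d / det(I−A); in particular x_2 = (0.2275·30 + 0.4175·250 + 0.2000·130) / 0.1945 = 137.20 / 0.1945 ≈ 705.3985.
Intermediate flow from 3 to 2: z_32 = a_32 · x_2 = 0.10 × 137.20 / 0.1945 = 13.72 / 0.1945 ≈ 70.54.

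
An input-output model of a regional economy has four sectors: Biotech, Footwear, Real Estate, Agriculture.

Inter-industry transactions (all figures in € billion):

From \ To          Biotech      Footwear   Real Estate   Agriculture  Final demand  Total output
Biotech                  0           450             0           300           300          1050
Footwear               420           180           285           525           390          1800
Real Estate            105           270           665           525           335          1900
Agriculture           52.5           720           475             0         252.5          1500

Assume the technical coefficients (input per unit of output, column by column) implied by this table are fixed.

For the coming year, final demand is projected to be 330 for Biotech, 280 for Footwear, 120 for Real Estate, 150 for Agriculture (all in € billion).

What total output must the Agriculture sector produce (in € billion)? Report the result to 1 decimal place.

x_4 = 972.7

Technical coefficients a_ij = z_ij / X_j:
  a_11 = 0/1050 = 0.00, a_21 = 420/1050 = 0.40, a_31 = 105/1050 = 0.10, a_41 = 52.5/1050 = 0.05
  a_12 = 450/1800 = 0.25, a_22 = 180/1800 = 0.10, a_32 = 270/1800 = 0.15, a_42 = 720/1800 = 0.40
  a_13 = 0/1900 = 0.00, a_23 = 285/1900 = 0.15, a_33 = 665/1900 = 0.35, a_43 = 475/1900 = 0.25
  a_14 = 300/1500 = 0.20, a_24 = 525/1500 = 0.35, a_34 = 525/1500 = 0.35, a_44 = 0/1500 = 0.00
I − A =
  [   1.00    -0.25     0.00    -0.20]
  [  -0.40     0.90    -0.15    -0.35]
  [  -0.10    -0.15     0.65    -0.35]
  [  -0.05    -0.40    -0.25     1.00]
Compute the cofactors C_ij = (−1)^(i+j)·(3×3 minor ij) of I−A; the adjugate is their transpose:
adj(I−A) = Cᵀ =
  [ 0.358625   0.200125   0.116375   0.182500]
  [ 0.262750   0.551000   0.256000   0.335000]
  [ 0.210375   0.325875   0.614625   0.371250]
  [ 0.175625   0.311875   0.261875   0.493750]
det(I−A) = Σ_j (I−A)_1j·C_1j = (1.00)(0.358625) + (-0.25)(0.262750) + (0.00)(0.210375) + (-0.20)(0.175625) = 0.2578125
(I − A)⁻¹ = adj(I−A) / det(I−A) ≈
  [   1.3910     0.7762     0.4514     0.7079]
  [   1.0192     2.1372     0.9930     1.2994]
  [   0.8160     1.2640     2.3840     1.4400]
  [   0.6812     1.2097     1.0158     1.9152]
x = (I − A)⁻¹ d = adj(I−A)·d / det(I−A), with det(I−A) = 0.2578125:
  x_1 = (0.358625·330 + 0.200125·280 + 0.116375·120 + 0.182500·150) / 0.2578125 = 215.72125 / 0.2578125 ≈ 836.7
  x_2 = (0.262750·330 + 0.551000·280 + 0.256000·120 + 0.335000·150) / 0.2578125 = 321.9575 / 0.2578125 ≈ 1248.8
  x_3 = (0.210375·330 + 0.325875·280 + 0.614625·120 + 0.371250·150) / 0.2578125 = 290.11125 / 0.2578125 ≈ 1125.3
  x_4 = (0.175625·330 + 0.311875·280 + 0.261875·120 + 0.493750·150) / 0.2578125 = 250.76875 / 0.2578125 ≈ 972.7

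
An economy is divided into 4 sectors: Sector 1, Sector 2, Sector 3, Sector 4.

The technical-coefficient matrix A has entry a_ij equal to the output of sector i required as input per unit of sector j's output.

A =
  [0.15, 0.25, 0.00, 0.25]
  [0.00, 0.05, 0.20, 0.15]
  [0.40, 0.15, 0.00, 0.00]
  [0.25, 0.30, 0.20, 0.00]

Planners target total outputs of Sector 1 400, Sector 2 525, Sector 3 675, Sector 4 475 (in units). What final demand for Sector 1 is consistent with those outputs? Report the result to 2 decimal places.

I − A =
  [   0.85    -0.25     0.00    -0.25]
  [   0.00     0.95    -0.20    -0.15]
  [  -0.40    -0.15     1.00     0.00]
  [  -0.25    -0.30    -0.20     1.00]
d = (I − A) x:
  d_1 = (+0.85)·400 + (-0.25)·525 + (+0.00)·675 + (-0.25)·475 = 90.00
  d_2 = (+0.00)·400 + (+0.95)·525 + (-0.20)·675 + (-0.15)·475 = 292.50
  d_3 = (-0.40)·400 + (-0.15)·525 + (+1.00)·675 + (+0.00)·475 = 436.25
  d_4 = (-0.25)·400 + (-0.30)·525 + (-0.20)·675 + (+1.00)·475 = 82.50

d_1 = 90.00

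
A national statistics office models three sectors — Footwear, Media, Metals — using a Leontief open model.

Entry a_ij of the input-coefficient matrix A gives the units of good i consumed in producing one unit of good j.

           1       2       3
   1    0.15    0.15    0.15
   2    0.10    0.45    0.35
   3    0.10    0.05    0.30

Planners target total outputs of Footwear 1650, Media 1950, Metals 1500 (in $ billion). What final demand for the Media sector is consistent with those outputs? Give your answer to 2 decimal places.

d_2 = 382.50

I − A =
  [   0.85    -0.15    -0.15]
  [  -0.10     0.55    -0.35]
  [  -0.10    -0.05     0.70]
d = (I − A) x:
  d_1 = (+0.85)·1650 + (-0.15)·1950 + (-0.15)·1500 = 885.00
  d_2 = (-0.10)·1650 + (+0.55)·1950 + (-0.35)·1500 = 382.50
  d_3 = (-0.10)·1650 + (-0.05)·1950 + (+0.70)·1500 = 787.50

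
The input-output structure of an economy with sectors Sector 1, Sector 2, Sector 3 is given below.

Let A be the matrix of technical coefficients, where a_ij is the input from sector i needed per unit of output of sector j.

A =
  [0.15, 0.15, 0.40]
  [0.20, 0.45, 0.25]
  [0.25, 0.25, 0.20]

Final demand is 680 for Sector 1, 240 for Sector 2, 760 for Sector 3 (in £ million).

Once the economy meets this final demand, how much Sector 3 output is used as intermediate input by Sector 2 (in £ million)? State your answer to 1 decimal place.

I − A =
  [   0.85    -0.15    -0.40]
  [  -0.20     0.55    -0.25]
  [  -0.25    -0.25     0.80]
Cofactors of I−A, C_ij = (−1)^(i+j)·(minor ij) (rows/columns in the sector order above):
  C_11 = (0.55)(0.80) − (-0.25)(-0.25) = 0.3775
  C_12 = −[(-0.20)(0.80) − (-0.25)(-0.25)] = 0.2225
  C_13 = (-0.20)(-0.25) − (0.55)(-0.25) = 0.1875
  C_21 = −[(-0.15)(0.80) − (-0.40)(-0.25)] = 0.2200
  C_22 = (0.85)(0.80) − (-0.40)(-0.25) = 0.5800
  C_23 = −[(0.85)(-0.25) − (-0.15)(-0.25)] = 0.2500
  C_31 = (-0.15)(-0.25) − (-0.40)(0.55) = 0.2575
  C_32 = −[(0.85)(-0.25) − (-0.40)(-0.20)] = 0.2925
  C_33 = (0.85)(0.55) − (-0.15)(-0.20) = 0.4375
det(I−A) = Σ_j (I−A)_1j·C_1j = (0.85)(0.3775) + (-0.15)(0.2225) + (-0.40)(0.1875) = 0.2125
adj(I−A) = Cᵀ =
  [ 0.3775   0.2200   0.2575]
  [ 0.2225   0.5800   0.2925]
  [ 0.1875   0.2500   0.4375]
(I − A)⁻¹ = adj(I−A) / det(I−A) ≈
  [   1.7765     1.0353     1.2118]
  [   1.0471     2.7294     1.3765]
  [   0.8824     1.1765     2.0588]
First solve x = (I − A)⁻¹ d = adj(I−A)·d / det(I−A); in particular x_2 = (0.2225·680 + 0.5800·240 + 0.2925·760) / 0.2125 = 512.80 / 0.2125 ≈ 2413.176.
Intermediate flow from 3 to 2: z_32 = a_32 · x_2 = 0.25 × 512.80 / 0.2125 = 128.20 / 0.2125 ≈ 603.3.

z_32 = 603.3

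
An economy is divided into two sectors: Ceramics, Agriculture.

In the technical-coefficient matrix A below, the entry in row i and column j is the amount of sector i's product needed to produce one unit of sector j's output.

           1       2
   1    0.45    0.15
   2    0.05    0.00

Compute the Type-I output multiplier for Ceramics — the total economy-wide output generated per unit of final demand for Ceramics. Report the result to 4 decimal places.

m_1 = 1.9355

I − A =
  [   0.55    -0.15]
  [  -0.05     1.00]
det(I−A) = (0.55)(1.00) − (-0.15)(-0.05) = 0.5425
adj(I−A) = [[1.00, 0.15], [0.05, 0.55]]
(I − A)⁻¹ = adj(I−A) / det(I−A) ≈
  [   1.84332     0.27650]
  [   0.09217     1.01382]
The output multiplier for sector j is the column-j sum of the Leontief inverse (I − A)⁻¹ = adj(I−A) / det(I−A).
Column 1 of adj(I−A): (1.00, 0.05); det(I−A) = 0.5425.
m_1 = (1.00 + 0.05) / 0.5425 = 1.05 / 0.5425 ≈ 1.9355.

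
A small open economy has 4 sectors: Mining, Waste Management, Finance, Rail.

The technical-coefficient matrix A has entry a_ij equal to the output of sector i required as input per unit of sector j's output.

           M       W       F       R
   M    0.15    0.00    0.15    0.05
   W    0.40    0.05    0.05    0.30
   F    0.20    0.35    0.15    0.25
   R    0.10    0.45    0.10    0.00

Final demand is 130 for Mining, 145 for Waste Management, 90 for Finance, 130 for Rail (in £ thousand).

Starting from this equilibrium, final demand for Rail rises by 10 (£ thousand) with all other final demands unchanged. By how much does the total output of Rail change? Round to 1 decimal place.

I − A =
  [   0.85     0.00    -0.15    -0.05]
  [  -0.40     0.95    -0.05    -0.30]
  [  -0.20    -0.35     0.85    -0.25]
  [  -0.10    -0.45    -0.10     1.00]
Compute the cofactors C_ij = (−1)^(i+j)·(3×3 minor ij) of I−A; the adjugate is their transpose:
adj(I−A) = Cᵀ =
  [ 0.635375   0.090250   0.128125   0.090875]
  [ 0.372750   0.662250   0.134250   0.250875]
  [ 0.382250   0.395875   0.679000   0.307625]
  [ 0.269500   0.346625   0.141125   0.622000]
det(I−A) = Σ_j (I−A)_1j·C_1j = (0.85)(0.635375) + (0.00)(0.372750) + (-0.15)(0.382250) + (-0.05)(0.269500) = 0.46925625
(I − A)⁻¹ = adj(I−A) / det(I−A) ≈
  [   1.3540     0.1923     0.2730     0.1937]
  [   0.7943     1.4113     0.2861     0.5346]
  [   0.8146     0.8436     1.4470     0.6556]
  [   0.5743     0.7387     0.3007     1.3255]
Δx = (I − A)⁻¹ Δd with Δd having +10 in the Rail component and 0 elsewhere.
So Δx_R = L_RR · (+10), where L_RR = adj(I−A)_RR / det(I−A) = 0.622000 / 0.46925625.
Δx_R = 0.622000 × (+10) / 0.46925625 = 6.22 / 0.46925625 ≈ 13.3.

Δx_R = 13.3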